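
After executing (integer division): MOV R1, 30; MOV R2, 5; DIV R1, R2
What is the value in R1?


Register state trace:
  MOV R1, 30  → R1 = 30
  MOV R2, 5  → R2 = 5
  DIV R1, R2  → R1 = 30 // 5 = 6
Final: R1 = 6

6


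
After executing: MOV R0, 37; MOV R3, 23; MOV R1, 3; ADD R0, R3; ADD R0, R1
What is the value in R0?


Register state trace:
  MOV R0, 37  → R0 = 37
  MOV R3, 23  → R3 = 23
  MOV R1, 3  → R1 = 3
  ADD R0, R3  → R0 = 37 + 23 = 60
  ADD R0, R1  → R0 = 60 + 3 = 63
Final: R0 = 63

63


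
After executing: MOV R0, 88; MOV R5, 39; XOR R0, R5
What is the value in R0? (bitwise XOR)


Register state trace:
  MOV R0, 88  → R0 = 88 (0b01011000)
  MOV R5, 39  → R5 = 39 (0b00100111)
  XOR R0, R5  → R0 = 88 XOR 39 = 127 (0b01111111)
Final: R0 = 127

127


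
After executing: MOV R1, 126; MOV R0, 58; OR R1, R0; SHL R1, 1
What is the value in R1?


Register state trace:
  MOV R1, 126  → R1 = 126 (0b01111110)
  MOV R0, 58  → R0 = 58 (0b00111010)
  OR R1, R0  → R1 = 126 OR 58 = 126 (0b01111110)
  SHL R1, 1  → R1 = 126 << 1 = 252
Final: R1 = 252

252


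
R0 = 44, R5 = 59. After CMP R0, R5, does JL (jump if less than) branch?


Trace:
  R0 = 44, R5 = 59
  CMP R0, R5  → compares 44 vs 59
  JL checks: is 44 less than 59?
  44 < 59, so condition is true
Branch taken: Yes

Yes


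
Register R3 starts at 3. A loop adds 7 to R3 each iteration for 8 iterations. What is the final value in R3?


Starting value: R3 = 3
  Iter 1: R3 = 3 + 7 = 10
  Iter 2: R3 = 10 + 7 = 17
  Iter 3: R3 = 17 + 7 = 24
  Iter 4: R3 = 24 + 7 = 31
  Iter 5: R3 = 31 + 7 = 38
  Iter 6: R3 = 38 + 7 = 45
  Iter 7: R3 = 45 + 7 = 52
  Iter 8: R3 = 52 + 7 = 59
Final: R3 = 59

59


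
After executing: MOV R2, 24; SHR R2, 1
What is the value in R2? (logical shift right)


Register state trace:
  MOV R2, 24  → R2 = 24
  SHR R2, 1  → R2 = 24 >> 1 = 24 // 2^1 = 12
Final: R2 = 12

12


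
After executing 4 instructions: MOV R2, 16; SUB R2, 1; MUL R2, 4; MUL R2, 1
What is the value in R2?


Register state trace:
  MOV R2, 16  → R2 = 16
  SUB R2, 1  → R2 = 16 - 1 = 15
  MUL R2, 4  → R2 = 15 * 4 = 60
  MUL R2, 1  → R2 = 60 * 1 = 60
Final: R2 = 60

60


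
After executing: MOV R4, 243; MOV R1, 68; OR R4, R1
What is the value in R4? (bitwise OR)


Register state trace:
  MOV R4, 243  → R4 = 243 (0b11110011)
  MOV R1, 68  → R1 = 68 (0b01000100)
  OR R4, R1   → R4 = 243 OR 68 = 247 (0b11110111)
Final: R4 = 247

247


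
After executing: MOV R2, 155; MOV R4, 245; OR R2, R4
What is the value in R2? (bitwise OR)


Register state trace:
  MOV R2, 155  → R2 = 155 (0b10011011)
  MOV R4, 245  → R4 = 245 (0b11110101)
  OR R2, R4   → R2 = 155 OR 245 = 255 (0b11111111)
Final: R2 = 255

255


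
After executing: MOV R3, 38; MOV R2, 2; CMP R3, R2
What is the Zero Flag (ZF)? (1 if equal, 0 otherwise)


Register state trace:
  MOV R3, 38  → R3 = 38
  MOV R2, 2  → R2 = 2
  CMP R3, R2  → computes 38 - 2 = 36
  Result is nonzero, so values are not equal
ZF = 0

0


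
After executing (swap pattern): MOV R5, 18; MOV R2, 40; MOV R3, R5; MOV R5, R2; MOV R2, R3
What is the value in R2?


Register state trace (swap pattern):
  MOV R5, 18  → R5 = 18
  MOV R2, 40  → R2 = 40
  MOV R3, R5  → R3 = 18  (save R5)
  MOV R5, R2  → R5 = 40  (R5 gets R2's value)
  MOV R2, R3  → R2 = 18  (R2 gets saved value)
Final: R2 = 18

18


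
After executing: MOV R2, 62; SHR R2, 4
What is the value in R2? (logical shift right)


Register state trace:
  MOV R2, 62  → R2 = 62
  SHR R2, 4  → R2 = 62 >> 4 = 62 // 2^4 = 3
Final: R2 = 3

3


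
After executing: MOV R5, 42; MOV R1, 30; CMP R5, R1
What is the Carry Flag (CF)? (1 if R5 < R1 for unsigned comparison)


Register state trace:
  MOV R5, 42  → R5 = 42
  MOV R1, 30  → R1 = 30
  CMP R5, R1  → unsigned 42 - 30: no borrow
  42 >= 30, so CF = 0
CF = 0

0


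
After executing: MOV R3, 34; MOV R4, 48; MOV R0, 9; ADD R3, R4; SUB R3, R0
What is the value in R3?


Register state trace:
  MOV R3, 34  → R3 = 34
  MOV R4, 48  → R4 = 48
  MOV R0, 9  → R0 = 9
  ADD R3, R4  → R3 = 34 + 48 = 82
  SUB R3, R0  → R3 = 82 - 9 = 73
Final: R3 = 73

73


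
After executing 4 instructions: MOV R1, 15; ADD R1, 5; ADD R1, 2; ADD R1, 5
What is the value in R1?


Register state trace:
  MOV R1, 15  → R1 = 15
  ADD R1, 5  → R1 = 15 + 5 = 20
  ADD R1, 2  → R1 = 20 + 2 = 22
  ADD R1, 5  → R1 = 22 + 5 = 27
Final: R1 = 27

27


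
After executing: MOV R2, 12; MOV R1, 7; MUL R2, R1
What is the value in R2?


Register state trace:
  MOV R2, 12  → R2 = 12
  MOV R1, 7  → R1 = 7
  MUL R2, R1  → R2 = 12 * 7 = 84
Final: R2 = 84

84


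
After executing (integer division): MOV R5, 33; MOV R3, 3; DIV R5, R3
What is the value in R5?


Register state trace:
  MOV R5, 33  → R5 = 33
  MOV R3, 3  → R3 = 3
  DIV R5, R3  → R5 = 33 // 3 = 11
Final: R5 = 11

11


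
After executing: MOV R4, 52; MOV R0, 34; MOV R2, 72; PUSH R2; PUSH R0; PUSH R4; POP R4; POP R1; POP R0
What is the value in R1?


Stack trace (top is rightmost):
  MOV R4, 52  → R4 = 52
  MOV R0, 34  → R0 = 34
  MOV R2, 72  → R2 = 72
  PUSH R2  → stack: [72]
  PUSH R0  → stack: [72, 34]
  PUSH R4  → stack: [72, 34, 52]
  POP R4  → R4 = 52, stack: [72, 34]
  POP R1  → R1 = 34, stack: [72]
  POP R0  → R0 = 72, stack: []
Final: R1 = 34

34


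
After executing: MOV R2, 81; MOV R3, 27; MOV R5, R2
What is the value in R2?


Register state trace:
  MOV R2, 81  → R2 = 81
  MOV R3, 27  → R3 = 27
  MOV R5, R2  → R5 = 81
Final: R2 = 81

81


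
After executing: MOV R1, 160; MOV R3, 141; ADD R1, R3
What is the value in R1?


Register state trace:
  MOV R1, 160  → R1 = 160
  MOV R3, 141  → R3 = 141
  ADD R1, R3  → R1 = 160 + 141 = 301
Final: R1 = 301

301


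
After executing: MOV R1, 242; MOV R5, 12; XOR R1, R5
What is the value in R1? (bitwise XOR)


Register state trace:
  MOV R1, 242  → R1 = 242 (0b11110010)
  MOV R5, 12  → R5 = 12 (0b00001100)
  XOR R1, R5  → R1 = 242 XOR 12 = 254 (0b11111110)
Final: R1 = 254

254


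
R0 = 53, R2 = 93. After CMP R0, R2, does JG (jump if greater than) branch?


Trace:
  R0 = 53, R2 = 93
  CMP R0, R2  → compares 53 vs 93
  JG checks: is 53 greater than 93?
  53 < 93, so condition is false
Branch taken: No

No


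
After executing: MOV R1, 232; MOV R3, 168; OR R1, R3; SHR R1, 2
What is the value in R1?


Register state trace:
  MOV R1, 232  → R1 = 232 (0b11101000)
  MOV R3, 168  → R3 = 168 (0b10101000)
  OR R1, R3  → R1 = 232 OR 168 = 232 (0b11101000)
  SHR R1, 2  → R1 = 232 >> 2 = 58
Final: R1 = 58

58


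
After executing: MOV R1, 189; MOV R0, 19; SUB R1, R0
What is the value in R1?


Register state trace:
  MOV R1, 189  → R1 = 189
  MOV R0, 19  → R0 = 19
  SUB R1, R0  → R1 = 189 - 19 = 170
Final: R1 = 170

170


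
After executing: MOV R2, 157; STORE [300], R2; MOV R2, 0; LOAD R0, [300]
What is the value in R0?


Register and memory trace:
  MOV R2, 157  → R2 = 157
  STORE [300], R2  → mem[300] = 157
  MOV R2, 0  → R2 = 0
  LOAD R0, [300]  → R0 = mem[300] = 157
Final: R0 = 157

157


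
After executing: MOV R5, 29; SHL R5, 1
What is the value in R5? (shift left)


Register state trace:
  MOV R5, 29  → R5 = 29
  SHL R5, 1  → R5 = 29 << 1 = 29 * 2^1 = 58
Final: R5 = 58

58


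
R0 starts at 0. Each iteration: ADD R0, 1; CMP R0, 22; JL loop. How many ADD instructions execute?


Loop trace (R0 starts at 0, target 22, step 1):
  ADD #1: R0 = 0 + 1 = 1  → 1 < 22, loop
  ADD #2: R0 = 1 + 1 = 2  → 2 < 22, loop
  ADD #3: R0 = 2 + 1 = 3  → 3 < 22, loop
  ADD #4: R0 = 3 + 1 = 4  → 4 < 22, loop
  ADD #5: R0 = 4 + 1 = 5  → 5 < 22, loop
  ADD #6: R0 = 5 + 1 = 6  → 6 < 22, loop
  ADD #7: R0 = 6 + 1 = 7  → 7 < 22, loop
  ADD #8: R0 = 7 + 1 = 8  → 8 < 22, loop
  ADD #9: R0 = 8 + 1 = 9  → 9 < 22, loop
  ADD #10: R0 = 9 + 1 = 10  → 10 < 22, loop
  ADD #11: R0 = 10 + 1 = 11  → 11 < 22, loop
  ADD #12: R0 = 11 + 1 = 12  → 12 < 22, loop
  ADD #13: R0 = 12 + 1 = 13  → 13 < 22, loop
  ADD #14: R0 = 13 + 1 = 14  → 14 < 22, loop
  ADD #15: R0 = 14 + 1 = 15  → 15 < 22, loop
  ADD #16: R0 = 15 + 1 = 16  → 16 < 22, loop
  ADD #17: R0 = 16 + 1 = 17  → 17 < 22, loop
  ADD #18: R0 = 17 + 1 = 18  → 18 < 22, loop
  ADD #19: R0 = 18 + 1 = 19  → 19 < 22, loop
  ADD #20: R0 = 19 + 1 = 20  → 20 < 22, loop
  ADD #21: R0 = 20 + 1 = 21  → 21 < 22, loop
  ADD #22: R0 = 21 + 1 = 22  → 22 >= 22, exit
Total ADD instructions: 22

22


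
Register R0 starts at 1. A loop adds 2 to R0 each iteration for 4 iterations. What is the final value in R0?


Starting value: R0 = 1
  Iter 1: R0 = 1 + 2 = 3
  Iter 2: R0 = 3 + 2 = 5
  Iter 3: R0 = 5 + 2 = 7
  Iter 4: R0 = 7 + 2 = 9
Final: R0 = 9

9


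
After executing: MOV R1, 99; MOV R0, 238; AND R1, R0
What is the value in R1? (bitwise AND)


Register state trace:
  MOV R1, 99  → R1 = 99 (0b01100011)
  MOV R0, 238  → R0 = 238 (0b11101110)
  AND R1, R0  → R1 = 99 AND 238 = 98 (0b01100010)
Final: R1 = 98

98


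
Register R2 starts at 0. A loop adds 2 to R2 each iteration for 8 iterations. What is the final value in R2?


Starting value: R2 = 0
  Iter 1: R2 = 0 + 2 = 2
  Iter 2: R2 = 2 + 2 = 4
  Iter 3: R2 = 4 + 2 = 6
  Iter 4: R2 = 6 + 2 = 8
  Iter 5: R2 = 8 + 2 = 10
  Iter 6: R2 = 10 + 2 = 12
  Iter 7: R2 = 12 + 2 = 14
  Iter 8: R2 = 14 + 2 = 16
Final: R2 = 16

16


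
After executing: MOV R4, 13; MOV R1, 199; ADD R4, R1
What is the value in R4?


Register state trace:
  MOV R4, 13  → R4 = 13
  MOV R1, 199  → R1 = 199
  ADD R4, R1  → R4 = 13 + 199 = 212
Final: R4 = 212

212


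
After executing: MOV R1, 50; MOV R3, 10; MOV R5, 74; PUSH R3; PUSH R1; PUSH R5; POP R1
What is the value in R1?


Stack trace (top is rightmost):
  MOV R1, 50  → R1 = 50
  MOV R3, 10  → R3 = 10
  MOV R5, 74  → R5 = 74
  PUSH R3  → stack: [10]
  PUSH R1  → stack: [10, 50]
  PUSH R5  → stack: [10, 50, 74]
  POP R1  → R1 = 74, stack: [10, 50]
Final: R1 = 74

74


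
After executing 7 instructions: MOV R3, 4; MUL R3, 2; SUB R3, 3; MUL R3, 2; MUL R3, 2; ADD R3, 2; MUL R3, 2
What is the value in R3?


Register state trace:
  MOV R3, 4  → R3 = 4
  MUL R3, 2  → R3 = 4 * 2 = 8
  SUB R3, 3  → R3 = 8 - 3 = 5
  MUL R3, 2  → R3 = 5 * 2 = 10
  MUL R3, 2  → R3 = 10 * 2 = 20
  ADD R3, 2  → R3 = 20 + 2 = 22
  MUL R3, 2  → R3 = 22 * 2 = 44
Final: R3 = 44

44


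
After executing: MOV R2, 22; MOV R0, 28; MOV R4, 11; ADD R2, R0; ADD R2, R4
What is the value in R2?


Register state trace:
  MOV R2, 22  → R2 = 22
  MOV R0, 28  → R0 = 28
  MOV R4, 11  → R4 = 11
  ADD R2, R0  → R2 = 22 + 28 = 50
  ADD R2, R4  → R2 = 50 + 11 = 61
Final: R2 = 61

61


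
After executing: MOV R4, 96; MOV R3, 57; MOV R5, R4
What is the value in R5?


Register state trace:
  MOV R4, 96  → R4 = 96
  MOV R3, 57  → R3 = 57
  MOV R5, R4  → R5 = 96
Final: R5 = 96

96


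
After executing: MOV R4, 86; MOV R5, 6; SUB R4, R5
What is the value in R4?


Register state trace:
  MOV R4, 86  → R4 = 86
  MOV R5, 6  → R5 = 6
  SUB R4, R5  → R4 = 86 - 6 = 80
Final: R4 = 80

80


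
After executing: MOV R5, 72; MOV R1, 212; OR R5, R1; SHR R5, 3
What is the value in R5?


Register state trace:
  MOV R5, 72  → R5 = 72 (0b01001000)
  MOV R1, 212  → R1 = 212 (0b11010100)
  OR R5, R1  → R5 = 72 OR 212 = 220 (0b11011100)
  SHR R5, 3  → R5 = 220 >> 3 = 27
Final: R5 = 27

27


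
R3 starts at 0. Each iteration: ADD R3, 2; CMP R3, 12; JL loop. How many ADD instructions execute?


Loop trace (R3 starts at 0, target 12, step 2):
  ADD #1: R3 = 0 + 2 = 2  → 2 < 12, loop
  ADD #2: R3 = 2 + 2 = 4  → 4 < 12, loop
  ADD #3: R3 = 4 + 2 = 6  → 6 < 12, loop
  ADD #4: R3 = 6 + 2 = 8  → 8 < 12, loop
  ADD #5: R3 = 8 + 2 = 10  → 10 < 12, loop
  ADD #6: R3 = 10 + 2 = 12  → 12 >= 12, exit
Total ADD instructions: 6

6


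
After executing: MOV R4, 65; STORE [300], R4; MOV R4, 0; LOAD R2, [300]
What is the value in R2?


Register and memory trace:
  MOV R4, 65  → R4 = 65
  STORE [300], R4  → mem[300] = 65
  MOV R4, 0  → R4 = 0
  LOAD R2, [300]  → R2 = mem[300] = 65
Final: R2 = 65

65


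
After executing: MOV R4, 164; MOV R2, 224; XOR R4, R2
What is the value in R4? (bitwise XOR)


Register state trace:
  MOV R4, 164  → R4 = 164 (0b10100100)
  MOV R2, 224  → R2 = 224 (0b11100000)
  XOR R4, R2  → R4 = 164 XOR 224 = 68 (0b01000100)
Final: R4 = 68

68


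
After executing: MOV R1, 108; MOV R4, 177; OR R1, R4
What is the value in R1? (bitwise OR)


Register state trace:
  MOV R1, 108  → R1 = 108 (0b01101100)
  MOV R4, 177  → R4 = 177 (0b10110001)
  OR R1, R4   → R1 = 108 OR 177 = 253 (0b11111101)
Final: R1 = 253

253


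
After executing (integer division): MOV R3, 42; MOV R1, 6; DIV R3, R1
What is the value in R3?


Register state trace:
  MOV R3, 42  → R3 = 42
  MOV R1, 6  → R1 = 6
  DIV R3, R1  → R3 = 42 // 6 = 7
Final: R3 = 7

7


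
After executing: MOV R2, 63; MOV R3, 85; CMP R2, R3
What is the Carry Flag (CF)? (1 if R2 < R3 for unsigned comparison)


Register state trace:
  MOV R2, 63  → R2 = 63
  MOV R3, 85  → R3 = 85
  CMP R2, R3  → unsigned 63 - 85: borrow occurs
  63 < 85, so CF = 1
CF = 1

1


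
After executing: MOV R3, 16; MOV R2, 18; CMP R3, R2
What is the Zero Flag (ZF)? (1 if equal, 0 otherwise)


Register state trace:
  MOV R3, 16  → R3 = 16
  MOV R2, 18  → R2 = 18
  CMP R3, R2  → computes 16 - 18 = -2
  Result is nonzero, so values are not equal
ZF = 0

0


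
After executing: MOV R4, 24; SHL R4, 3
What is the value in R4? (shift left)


Register state trace:
  MOV R4, 24  → R4 = 24
  SHL R4, 3  → R4 = 24 << 3 = 24 * 2^3 = 192
Final: R4 = 192

192


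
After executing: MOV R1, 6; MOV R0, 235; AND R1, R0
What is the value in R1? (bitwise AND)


Register state trace:
  MOV R1, 6  → R1 = 6 (0b00000110)
  MOV R0, 235  → R0 = 235 (0b11101011)
  AND R1, R0  → R1 = 6 AND 235 = 2 (0b00000010)
Final: R1 = 2

2


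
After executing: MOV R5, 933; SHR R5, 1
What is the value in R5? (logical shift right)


Register state trace:
  MOV R5, 933  → R5 = 933
  SHR R5, 1  → R5 = 933 >> 1 = 933 // 2^1 = 466
Final: R5 = 466

466


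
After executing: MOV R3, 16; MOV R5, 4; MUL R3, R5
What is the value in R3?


Register state trace:
  MOV R3, 16  → R3 = 16
  MOV R5, 4  → R5 = 4
  MUL R3, R5  → R3 = 16 * 4 = 64
Final: R3 = 64

64


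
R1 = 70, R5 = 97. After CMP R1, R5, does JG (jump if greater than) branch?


Trace:
  R1 = 70, R5 = 97
  CMP R1, R5  → compares 70 vs 97
  JG checks: is 70 greater than 97?
  70 < 97, so condition is false
Branch taken: No

No


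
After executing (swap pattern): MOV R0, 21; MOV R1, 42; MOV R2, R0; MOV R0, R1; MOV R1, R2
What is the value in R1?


Register state trace (swap pattern):
  MOV R0, 21  → R0 = 21
  MOV R1, 42  → R1 = 42
  MOV R2, R0  → R2 = 21  (save R0)
  MOV R0, R1  → R0 = 42  (R0 gets R1's value)
  MOV R1, R2  → R1 = 21  (R1 gets saved value)
Final: R1 = 21

21


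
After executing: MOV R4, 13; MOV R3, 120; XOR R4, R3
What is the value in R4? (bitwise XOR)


Register state trace:
  MOV R4, 13  → R4 = 13 (0b00001101)
  MOV R3, 120  → R3 = 120 (0b01111000)
  XOR R4, R3  → R4 = 13 XOR 120 = 117 (0b01110101)
Final: R4 = 117

117


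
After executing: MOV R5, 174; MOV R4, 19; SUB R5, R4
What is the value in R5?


Register state trace:
  MOV R5, 174  → R5 = 174
  MOV R4, 19  → R4 = 19
  SUB R5, R4  → R5 = 174 - 19 = 155
Final: R5 = 155

155


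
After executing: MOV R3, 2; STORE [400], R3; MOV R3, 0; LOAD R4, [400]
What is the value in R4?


Register and memory trace:
  MOV R3, 2  → R3 = 2
  STORE [400], R3  → mem[400] = 2
  MOV R3, 0  → R3 = 0
  LOAD R4, [400]  → R4 = mem[400] = 2
Final: R4 = 2

2


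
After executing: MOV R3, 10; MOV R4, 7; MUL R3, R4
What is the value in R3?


Register state trace:
  MOV R3, 10  → R3 = 10
  MOV R4, 7  → R4 = 7
  MUL R3, R4  → R3 = 10 * 7 = 70
Final: R3 = 70

70


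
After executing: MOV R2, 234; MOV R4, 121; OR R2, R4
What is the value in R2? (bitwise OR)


Register state trace:
  MOV R2, 234  → R2 = 234 (0b11101010)
  MOV R4, 121  → R4 = 121 (0b01111001)
  OR R2, R4   → R2 = 234 OR 121 = 251 (0b11111011)
Final: R2 = 251

251


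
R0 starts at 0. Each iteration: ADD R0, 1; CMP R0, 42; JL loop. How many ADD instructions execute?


Loop trace (R0 starts at 0, target 42, step 1):
  ADD #1: R0 = 0 + 1 = 1  → 1 < 42, loop
  ADD #2: R0 = 1 + 1 = 2  → 2 < 42, loop
  ADD #3: R0 = 2 + 1 = 3  → 3 < 42, loop
  ADD #4: R0 = 3 + 1 = 4  → 4 < 42, loop
  ADD #5: R0 = 4 + 1 = 5  → 5 < 42, loop
  ADD #6: R0 = 5 + 1 = 6  → 6 < 42, loop
  ADD #7: R0 = 6 + 1 = 7  → 7 < 42, loop
  ADD #8: R0 = 7 + 1 = 8  → 8 < 42, loop
  ADD #9: R0 = 8 + 1 = 9  → 9 < 42, loop
  ADD #10: R0 = 9 + 1 = 10  → 10 < 42, loop
  ADD #11: R0 = 10 + 1 = 11  → 11 < 42, loop
  ADD #12: R0 = 11 + 1 = 12  → 12 < 42, loop
  ADD #13: R0 = 12 + 1 = 13  → 13 < 42, loop
  ADD #14: R0 = 13 + 1 = 14  → 14 < 42, loop
  ADD #15: R0 = 14 + 1 = 15  → 15 < 42, loop
  ADD #16: R0 = 15 + 1 = 16  → 16 < 42, loop
  ADD #17: R0 = 16 + 1 = 17  → 17 < 42, loop
  ADD #18: R0 = 17 + 1 = 18  → 18 < 42, loop
  ADD #19: R0 = 18 + 1 = 19  → 19 < 42, loop
  ADD #20: R0 = 19 + 1 = 20  → 20 < 42, loop
  ADD #21: R0 = 20 + 1 = 21  → 21 < 42, loop
  ADD #22: R0 = 21 + 1 = 22  → 22 < 42, loop
  ADD #23: R0 = 22 + 1 = 23  → 23 < 42, loop
  ADD #24: R0 = 23 + 1 = 24  → 24 < 42, loop
  ADD #25: R0 = 24 + 1 = 25  → 25 < 42, loop
  ADD #26: R0 = 25 + 1 = 26  → 26 < 42, loop
  ADD #27: R0 = 26 + 1 = 27  → 27 < 42, loop
  ADD #28: R0 = 27 + 1 = 28  → 28 < 42, loop
  ADD #29: R0 = 28 + 1 = 29  → 29 < 42, loop
  ADD #30: R0 = 29 + 1 = 30  → 30 < 42, loop
  ADD #31: R0 = 30 + 1 = 31  → 31 < 42, loop
  ADD #32: R0 = 31 + 1 = 32  → 32 < 42, loop
  ADD #33: R0 = 32 + 1 = 33  → 33 < 42, loop
  ADD #34: R0 = 33 + 1 = 34  → 34 < 42, loop
  ADD #35: R0 = 34 + 1 = 35  → 35 < 42, loop
  ADD #36: R0 = 35 + 1 = 36  → 36 < 42, loop
  ADD #37: R0 = 36 + 1 = 37  → 37 < 42, loop
  ADD #38: R0 = 37 + 1 = 38  → 38 < 42, loop
  ADD #39: R0 = 38 + 1 = 39  → 39 < 42, loop
  ADD #40: R0 = 39 + 1 = 40  → 40 < 42, loop
  ADD #41: R0 = 40 + 1 = 41  → 41 < 42, loop
  ADD #42: R0 = 41 + 1 = 42  → 42 >= 42, exit
Total ADD instructions: 42

42


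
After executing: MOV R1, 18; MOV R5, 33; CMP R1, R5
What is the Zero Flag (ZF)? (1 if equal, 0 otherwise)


Register state trace:
  MOV R1, 18  → R1 = 18
  MOV R5, 33  → R5 = 33
  CMP R1, R5  → computes 18 - 33 = -15
  Result is nonzero, so values are not equal
ZF = 0

0


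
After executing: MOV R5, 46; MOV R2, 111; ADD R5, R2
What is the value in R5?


Register state trace:
  MOV R5, 46  → R5 = 46
  MOV R2, 111  → R2 = 111
  ADD R5, R2  → R5 = 46 + 111 = 157
Final: R5 = 157

157


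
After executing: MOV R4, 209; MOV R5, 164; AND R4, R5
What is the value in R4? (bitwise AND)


Register state trace:
  MOV R4, 209  → R4 = 209 (0b11010001)
  MOV R5, 164  → R5 = 164 (0b10100100)
  AND R4, R5  → R4 = 209 AND 164 = 128 (0b10000000)
Final: R4 = 128

128


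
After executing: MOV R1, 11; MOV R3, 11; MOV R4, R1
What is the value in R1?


Register state trace:
  MOV R1, 11  → R1 = 11
  MOV R3, 11  → R3 = 11
  MOV R4, R1  → R4 = 11
Final: R1 = 11

11


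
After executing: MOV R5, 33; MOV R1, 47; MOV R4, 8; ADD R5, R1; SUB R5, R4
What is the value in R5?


Register state trace:
  MOV R5, 33  → R5 = 33
  MOV R1, 47  → R1 = 47
  MOV R4, 8  → R4 = 8
  ADD R5, R1  → R5 = 33 + 47 = 80
  SUB R5, R4  → R5 = 80 - 8 = 72
Final: R5 = 72

72


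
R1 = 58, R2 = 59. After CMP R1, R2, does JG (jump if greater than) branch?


Trace:
  R1 = 58, R2 = 59
  CMP R1, R2  → compares 58 vs 59
  JG checks: is 58 greater than 59?
  58 < 59, so condition is false
Branch taken: No

No


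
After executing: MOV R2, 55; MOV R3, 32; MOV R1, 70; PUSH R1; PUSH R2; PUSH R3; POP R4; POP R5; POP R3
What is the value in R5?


Stack trace (top is rightmost):
  MOV R2, 55  → R2 = 55
  MOV R3, 32  → R3 = 32
  MOV R1, 70  → R1 = 70
  PUSH R1  → stack: [70]
  PUSH R2  → stack: [70, 55]
  PUSH R3  → stack: [70, 55, 32]
  POP R4  → R4 = 32, stack: [70, 55]
  POP R5  → R5 = 55, stack: [70]
  POP R3  → R3 = 70, stack: []
Final: R5 = 55

55


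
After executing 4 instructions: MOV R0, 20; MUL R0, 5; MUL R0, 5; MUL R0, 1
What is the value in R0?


Register state trace:
  MOV R0, 20  → R0 = 20
  MUL R0, 5  → R0 = 20 * 5 = 100
  MUL R0, 5  → R0 = 100 * 5 = 500
  MUL R0, 1  → R0 = 500 * 1 = 500
Final: R0 = 500

500


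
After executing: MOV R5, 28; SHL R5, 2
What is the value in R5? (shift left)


Register state trace:
  MOV R5, 28  → R5 = 28
  SHL R5, 2  → R5 = 28 << 2 = 28 * 2^2 = 112
Final: R5 = 112

112


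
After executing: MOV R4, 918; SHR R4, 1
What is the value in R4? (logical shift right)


Register state trace:
  MOV R4, 918  → R4 = 918
  SHR R4, 1  → R4 = 918 >> 1 = 918 // 2^1 = 459
Final: R4 = 459

459


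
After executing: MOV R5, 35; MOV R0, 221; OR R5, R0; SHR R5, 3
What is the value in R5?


Register state trace:
  MOV R5, 35  → R5 = 35 (0b00100011)
  MOV R0, 221  → R0 = 221 (0b11011101)
  OR R5, R0  → R5 = 35 OR 221 = 255 (0b11111111)
  SHR R5, 3  → R5 = 255 >> 3 = 31
Final: R5 = 31

31


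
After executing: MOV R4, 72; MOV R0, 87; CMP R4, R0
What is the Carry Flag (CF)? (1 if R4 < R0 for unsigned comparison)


Register state trace:
  MOV R4, 72  → R4 = 72
  MOV R0, 87  → R0 = 87
  CMP R4, R0  → unsigned 72 - 87: borrow occurs
  72 < 87, so CF = 1
CF = 1

1


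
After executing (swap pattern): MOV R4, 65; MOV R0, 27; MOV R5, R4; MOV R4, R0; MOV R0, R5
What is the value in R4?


Register state trace (swap pattern):
  MOV R4, 65  → R4 = 65
  MOV R0, 27  → R0 = 27
  MOV R5, R4  → R5 = 65  (save R4)
  MOV R4, R0  → R4 = 27  (R4 gets R0's value)
  MOV R0, R5  → R0 = 65  (R0 gets saved value)
Final: R4 = 27

27


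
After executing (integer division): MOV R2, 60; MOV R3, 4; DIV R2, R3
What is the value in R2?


Register state trace:
  MOV R2, 60  → R2 = 60
  MOV R3, 4  → R3 = 4
  DIV R2, R3  → R2 = 60 // 4 = 15
Final: R2 = 15

15


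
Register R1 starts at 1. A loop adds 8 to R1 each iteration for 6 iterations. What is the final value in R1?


Starting value: R1 = 1
  Iter 1: R1 = 1 + 8 = 9
  Iter 2: R1 = 9 + 8 = 17
  Iter 3: R1 = 17 + 8 = 25
  Iter 4: R1 = 25 + 8 = 33
  Iter 5: R1 = 33 + 8 = 41
  Iter 6: R1 = 41 + 8 = 49
Final: R1 = 49

49


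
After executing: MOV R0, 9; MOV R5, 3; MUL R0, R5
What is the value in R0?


Register state trace:
  MOV R0, 9  → R0 = 9
  MOV R5, 3  → R5 = 3
  MUL R0, R5  → R0 = 9 * 3 = 27
Final: R0 = 27

27


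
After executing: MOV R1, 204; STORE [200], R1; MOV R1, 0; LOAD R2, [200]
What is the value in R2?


Register and memory trace:
  MOV R1, 204  → R1 = 204
  STORE [200], R1  → mem[200] = 204
  MOV R1, 0  → R1 = 0
  LOAD R2, [200]  → R2 = mem[200] = 204
Final: R2 = 204

204


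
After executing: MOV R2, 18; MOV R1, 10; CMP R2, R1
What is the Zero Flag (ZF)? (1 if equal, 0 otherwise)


Register state trace:
  MOV R2, 18  → R2 = 18
  MOV R1, 10  → R1 = 10
  CMP R2, R1  → computes 18 - 10 = 8
  Result is nonzero, so values are not equal
ZF = 0

0


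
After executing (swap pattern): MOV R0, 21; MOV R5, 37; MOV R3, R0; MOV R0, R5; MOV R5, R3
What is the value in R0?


Register state trace (swap pattern):
  MOV R0, 21  → R0 = 21
  MOV R5, 37  → R5 = 37
  MOV R3, R0  → R3 = 21  (save R0)
  MOV R0, R5  → R0 = 37  (R0 gets R5's value)
  MOV R5, R3  → R5 = 21  (R5 gets saved value)
Final: R0 = 37

37


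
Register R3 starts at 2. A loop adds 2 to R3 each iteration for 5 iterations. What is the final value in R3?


Starting value: R3 = 2
  Iter 1: R3 = 2 + 2 = 4
  Iter 2: R3 = 4 + 2 = 6
  Iter 3: R3 = 6 + 2 = 8
  Iter 4: R3 = 8 + 2 = 10
  Iter 5: R3 = 10 + 2 = 12
Final: R3 = 12

12


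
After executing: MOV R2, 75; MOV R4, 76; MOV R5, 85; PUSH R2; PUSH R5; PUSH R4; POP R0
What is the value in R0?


Stack trace (top is rightmost):
  MOV R2, 75  → R2 = 75
  MOV R4, 76  → R4 = 76
  MOV R5, 85  → R5 = 85
  PUSH R2  → stack: [75]
  PUSH R5  → stack: [75, 85]
  PUSH R4  → stack: [75, 85, 76]
  POP R0  → R0 = 76, stack: [75, 85]
Final: R0 = 76

76


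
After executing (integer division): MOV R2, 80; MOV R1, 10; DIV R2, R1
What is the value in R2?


Register state trace:
  MOV R2, 80  → R2 = 80
  MOV R1, 10  → R1 = 10
  DIV R2, R1  → R2 = 80 // 10 = 8
Final: R2 = 8

8


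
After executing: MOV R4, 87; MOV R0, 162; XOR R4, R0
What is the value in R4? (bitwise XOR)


Register state trace:
  MOV R4, 87  → R4 = 87 (0b01010111)
  MOV R0, 162  → R0 = 162 (0b10100010)
  XOR R4, R0  → R4 = 87 XOR 162 = 245 (0b11110101)
Final: R4 = 245

245


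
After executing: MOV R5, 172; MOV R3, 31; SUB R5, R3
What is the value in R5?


Register state trace:
  MOV R5, 172  → R5 = 172
  MOV R3, 31  → R3 = 31
  SUB R5, R3  → R5 = 172 - 31 = 141
Final: R5 = 141

141


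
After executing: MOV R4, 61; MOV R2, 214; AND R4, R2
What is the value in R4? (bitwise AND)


Register state trace:
  MOV R4, 61  → R4 = 61 (0b00111101)
  MOV R2, 214  → R2 = 214 (0b11010110)
  AND R4, R2  → R4 = 61 AND 214 = 20 (0b00010100)
Final: R4 = 20

20


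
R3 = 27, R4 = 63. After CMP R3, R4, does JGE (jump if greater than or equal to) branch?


Trace:
  R3 = 27, R4 = 63
  CMP R3, R4  → compares 27 vs 63
  JGE checks: is 27 greater than or equal to 63?
  27 < 63, so condition is false
Branch taken: No

No


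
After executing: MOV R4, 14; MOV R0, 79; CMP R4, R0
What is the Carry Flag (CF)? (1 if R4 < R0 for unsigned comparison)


Register state trace:
  MOV R4, 14  → R4 = 14
  MOV R0, 79  → R0 = 79
  CMP R4, R0  → unsigned 14 - 79: borrow occurs
  14 < 79, so CF = 1
CF = 1

1


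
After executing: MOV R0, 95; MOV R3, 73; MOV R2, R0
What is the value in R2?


Register state trace:
  MOV R0, 95  → R0 = 95
  MOV R3, 73  → R3 = 73
  MOV R2, R0  → R2 = 95
Final: R2 = 95

95


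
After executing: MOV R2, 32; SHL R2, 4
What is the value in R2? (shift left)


Register state trace:
  MOV R2, 32  → R2 = 32
  SHL R2, 4  → R2 = 32 << 4 = 32 * 2^4 = 512
Final: R2 = 512

512


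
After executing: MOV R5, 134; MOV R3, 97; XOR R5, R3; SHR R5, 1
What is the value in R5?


Register state trace:
  MOV R5, 134  → R5 = 134 (0b10000110)
  MOV R3, 97  → R3 = 97 (0b01100001)
  XOR R5, R3  → R5 = 134 XOR 97 = 231 (0b11100111)
  SHR R5, 1  → R5 = 231 >> 1 = 115
Final: R5 = 115

115


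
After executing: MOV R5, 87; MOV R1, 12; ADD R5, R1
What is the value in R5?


Register state trace:
  MOV R5, 87  → R5 = 87
  MOV R1, 12  → R1 = 12
  ADD R5, R1  → R5 = 87 + 12 = 99
Final: R5 = 99

99


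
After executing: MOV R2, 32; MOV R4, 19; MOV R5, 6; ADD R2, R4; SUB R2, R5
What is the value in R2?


Register state trace:
  MOV R2, 32  → R2 = 32
  MOV R4, 19  → R4 = 19
  MOV R5, 6  → R5 = 6
  ADD R2, R4  → R2 = 32 + 19 = 51
  SUB R2, R5  → R2 = 51 - 6 = 45
Final: R2 = 45

45


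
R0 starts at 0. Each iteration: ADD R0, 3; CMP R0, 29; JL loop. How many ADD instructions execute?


Loop trace (R0 starts at 0, target 29, step 3):
  ADD #1: R0 = 0 + 3 = 3  → 3 < 29, loop
  ADD #2: R0 = 3 + 3 = 6  → 6 < 29, loop
  ADD #3: R0 = 6 + 3 = 9  → 9 < 29, loop
  ADD #4: R0 = 9 + 3 = 12  → 12 < 29, loop
  ADD #5: R0 = 12 + 3 = 15  → 15 < 29, loop
  ADD #6: R0 = 15 + 3 = 18  → 18 < 29, loop
  ADD #7: R0 = 18 + 3 = 21  → 21 < 29, loop
  ADD #8: R0 = 21 + 3 = 24  → 24 < 29, loop
  ADD #9: R0 = 24 + 3 = 27  → 27 < 29, loop
  ADD #10: R0 = 27 + 3 = 30  → 30 >= 29, exit
Total ADD instructions: 10

10


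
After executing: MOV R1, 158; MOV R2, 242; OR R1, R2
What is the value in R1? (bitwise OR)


Register state trace:
  MOV R1, 158  → R1 = 158 (0b10011110)
  MOV R2, 242  → R2 = 242 (0b11110010)
  OR R1, R2   → R1 = 158 OR 242 = 254 (0b11111110)
Final: R1 = 254

254


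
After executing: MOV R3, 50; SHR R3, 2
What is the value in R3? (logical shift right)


Register state trace:
  MOV R3, 50  → R3 = 50
  SHR R3, 2  → R3 = 50 >> 2 = 50 // 2^2 = 12
Final: R3 = 12

12


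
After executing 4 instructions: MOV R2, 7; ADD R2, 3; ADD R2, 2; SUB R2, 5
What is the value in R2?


Register state trace:
  MOV R2, 7  → R2 = 7
  ADD R2, 3  → R2 = 7 + 3 = 10
  ADD R2, 2  → R2 = 10 + 2 = 12
  SUB R2, 5  → R2 = 12 - 5 = 7
Final: R2 = 7

7


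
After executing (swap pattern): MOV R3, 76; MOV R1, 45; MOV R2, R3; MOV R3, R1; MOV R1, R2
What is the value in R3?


Register state trace (swap pattern):
  MOV R3, 76  → R3 = 76
  MOV R1, 45  → R1 = 45
  MOV R2, R3  → R2 = 76  (save R3)
  MOV R3, R1  → R3 = 45  (R3 gets R1's value)
  MOV R1, R2  → R1 = 76  (R1 gets saved value)
Final: R3 = 45

45


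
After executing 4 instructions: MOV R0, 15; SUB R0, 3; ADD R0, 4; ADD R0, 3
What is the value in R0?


Register state trace:
  MOV R0, 15  → R0 = 15
  SUB R0, 3  → R0 = 15 - 3 = 12
  ADD R0, 4  → R0 = 12 + 4 = 16
  ADD R0, 3  → R0 = 16 + 3 = 19
Final: R0 = 19

19


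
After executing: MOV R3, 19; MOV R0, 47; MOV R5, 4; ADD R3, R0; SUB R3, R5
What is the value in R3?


Register state trace:
  MOV R3, 19  → R3 = 19
  MOV R0, 47  → R0 = 47
  MOV R5, 4  → R5 = 4
  ADD R3, R0  → R3 = 19 + 47 = 66
  SUB R3, R5  → R3 = 66 - 4 = 62
Final: R3 = 62

62


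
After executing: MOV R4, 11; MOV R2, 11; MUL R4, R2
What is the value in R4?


Register state trace:
  MOV R4, 11  → R4 = 11
  MOV R2, 11  → R2 = 11
  MUL R4, R2  → R4 = 11 * 11 = 121
Final: R4 = 121

121


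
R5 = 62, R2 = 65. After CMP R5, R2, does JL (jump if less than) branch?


Trace:
  R5 = 62, R2 = 65
  CMP R5, R2  → compares 62 vs 65
  JL checks: is 62 less than 65?
  62 < 65, so condition is true
Branch taken: Yes

Yes


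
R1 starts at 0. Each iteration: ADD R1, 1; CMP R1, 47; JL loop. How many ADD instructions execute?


Loop trace (R1 starts at 0, target 47, step 1):
  ADD #1: R1 = 0 + 1 = 1  → 1 < 47, loop
  ADD #2: R1 = 1 + 1 = 2  → 2 < 47, loop
  ADD #3: R1 = 2 + 1 = 3  → 3 < 47, loop
  ADD #4: R1 = 3 + 1 = 4  → 4 < 47, loop
  ADD #5: R1 = 4 + 1 = 5  → 5 < 47, loop
  ADD #6: R1 = 5 + 1 = 6  → 6 < 47, loop
  ADD #7: R1 = 6 + 1 = 7  → 7 < 47, loop
  ADD #8: R1 = 7 + 1 = 8  → 8 < 47, loop
  ADD #9: R1 = 8 + 1 = 9  → 9 < 47, loop
  ADD #10: R1 = 9 + 1 = 10  → 10 < 47, loop
  ADD #11: R1 = 10 + 1 = 11  → 11 < 47, loop
  ADD #12: R1 = 11 + 1 = 12  → 12 < 47, loop
  ADD #13: R1 = 12 + 1 = 13  → 13 < 47, loop
  ADD #14: R1 = 13 + 1 = 14  → 14 < 47, loop
  ADD #15: R1 = 14 + 1 = 15  → 15 < 47, loop
  ADD #16: R1 = 15 + 1 = 16  → 16 < 47, loop
  ADD #17: R1 = 16 + 1 = 17  → 17 < 47, loop
  ADD #18: R1 = 17 + 1 = 18  → 18 < 47, loop
  ADD #19: R1 = 18 + 1 = 19  → 19 < 47, loop
  ADD #20: R1 = 19 + 1 = 20  → 20 < 47, loop
  ADD #21: R1 = 20 + 1 = 21  → 21 < 47, loop
  ADD #22: R1 = 21 + 1 = 22  → 22 < 47, loop
  ADD #23: R1 = 22 + 1 = 23  → 23 < 47, loop
  ADD #24: R1 = 23 + 1 = 24  → 24 < 47, loop
  ADD #25: R1 = 24 + 1 = 25  → 25 < 47, loop
  ADD #26: R1 = 25 + 1 = 26  → 26 < 47, loop
  ADD #27: R1 = 26 + 1 = 27  → 27 < 47, loop
  ADD #28: R1 = 27 + 1 = 28  → 28 < 47, loop
  ADD #29: R1 = 28 + 1 = 29  → 29 < 47, loop
  ADD #30: R1 = 29 + 1 = 30  → 30 < 47, loop
  ADD #31: R1 = 30 + 1 = 31  → 31 < 47, loop
  ADD #32: R1 = 31 + 1 = 32  → 32 < 47, loop
  ADD #33: R1 = 32 + 1 = 33  → 33 < 47, loop
  ADD #34: R1 = 33 + 1 = 34  → 34 < 47, loop
  ADD #35: R1 = 34 + 1 = 35  → 35 < 47, loop
  ADD #36: R1 = 35 + 1 = 36  → 36 < 47, loop
  ADD #37: R1 = 36 + 1 = 37  → 37 < 47, loop
  ADD #38: R1 = 37 + 1 = 38  → 38 < 47, loop
  ADD #39: R1 = 38 + 1 = 39  → 39 < 47, loop
  ADD #40: R1 = 39 + 1 = 40  → 40 < 47, loop
  ADD #41: R1 = 40 + 1 = 41  → 41 < 47, loop
  ADD #42: R1 = 41 + 1 = 42  → 42 < 47, loop
  ADD #43: R1 = 42 + 1 = 43  → 43 < 47, loop
  ADD #44: R1 = 43 + 1 = 44  → 44 < 47, loop
  ADD #45: R1 = 44 + 1 = 45  → 45 < 47, loop
  ADD #46: R1 = 45 + 1 = 46  → 46 < 47, loop
  ADD #47: R1 = 46 + 1 = 47  → 47 >= 47, exit
Total ADD instructions: 47

47


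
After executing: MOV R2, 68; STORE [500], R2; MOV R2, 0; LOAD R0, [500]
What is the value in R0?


Register and memory trace:
  MOV R2, 68  → R2 = 68
  STORE [500], R2  → mem[500] = 68
  MOV R2, 0  → R2 = 0
  LOAD R0, [500]  → R0 = mem[500] = 68
Final: R0 = 68

68


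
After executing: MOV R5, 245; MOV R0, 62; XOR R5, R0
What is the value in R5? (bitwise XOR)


Register state trace:
  MOV R5, 245  → R5 = 245 (0b11110101)
  MOV R0, 62  → R0 = 62 (0b00111110)
  XOR R5, R0  → R5 = 245 XOR 62 = 203 (0b11001011)
Final: R5 = 203

203


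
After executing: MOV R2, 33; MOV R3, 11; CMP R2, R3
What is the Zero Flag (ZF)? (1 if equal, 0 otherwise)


Register state trace:
  MOV R2, 33  → R2 = 33
  MOV R3, 11  → R3 = 11
  CMP R2, R3  → computes 33 - 11 = 22
  Result is nonzero, so values are not equal
ZF = 0

0


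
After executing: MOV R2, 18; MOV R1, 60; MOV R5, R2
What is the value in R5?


Register state trace:
  MOV R2, 18  → R2 = 18
  MOV R1, 60  → R1 = 60
  MOV R5, R2  → R5 = 18
Final: R5 = 18

18


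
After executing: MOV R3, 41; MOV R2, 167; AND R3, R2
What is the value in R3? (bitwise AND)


Register state trace:
  MOV R3, 41  → R3 = 41 (0b00101001)
  MOV R2, 167  → R2 = 167 (0b10100111)
  AND R3, R2  → R3 = 41 AND 167 = 33 (0b00100001)
Final: R3 = 33

33


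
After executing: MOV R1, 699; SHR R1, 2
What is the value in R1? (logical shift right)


Register state trace:
  MOV R1, 699  → R1 = 699
  SHR R1, 2  → R1 = 699 >> 2 = 699 // 2^2 = 174
Final: R1 = 174

174


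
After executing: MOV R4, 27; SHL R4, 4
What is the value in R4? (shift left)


Register state trace:
  MOV R4, 27  → R4 = 27
  SHL R4, 4  → R4 = 27 << 4 = 27 * 2^4 = 432
Final: R4 = 432

432


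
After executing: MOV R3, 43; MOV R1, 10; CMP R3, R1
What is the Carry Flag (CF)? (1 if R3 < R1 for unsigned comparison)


Register state trace:
  MOV R3, 43  → R3 = 43
  MOV R1, 10  → R1 = 10
  CMP R3, R1  → unsigned 43 - 10: no borrow
  43 >= 10, so CF = 0
CF = 0

0


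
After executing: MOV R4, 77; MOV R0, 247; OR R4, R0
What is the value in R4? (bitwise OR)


Register state trace:
  MOV R4, 77  → R4 = 77 (0b01001101)
  MOV R0, 247  → R0 = 247 (0b11110111)
  OR R4, R0   → R4 = 77 OR 247 = 255 (0b11111111)
Final: R4 = 255

255


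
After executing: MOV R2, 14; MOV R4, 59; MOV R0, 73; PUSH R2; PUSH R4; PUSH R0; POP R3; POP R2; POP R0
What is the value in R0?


Stack trace (top is rightmost):
  MOV R2, 14  → R2 = 14
  MOV R4, 59  → R4 = 59
  MOV R0, 73  → R0 = 73
  PUSH R2  → stack: [14]
  PUSH R4  → stack: [14, 59]
  PUSH R0  → stack: [14, 59, 73]
  POP R3  → R3 = 73, stack: [14, 59]
  POP R2  → R2 = 59, stack: [14]
  POP R0  → R0 = 14, stack: []
Final: R0 = 14

14


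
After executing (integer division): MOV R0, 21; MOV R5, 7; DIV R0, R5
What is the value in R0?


Register state trace:
  MOV R0, 21  → R0 = 21
  MOV R5, 7  → R5 = 7
  DIV R0, R5  → R0 = 21 // 7 = 3
Final: R0 = 3

3


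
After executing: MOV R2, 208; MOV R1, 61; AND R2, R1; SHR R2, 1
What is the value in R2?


Register state trace:
  MOV R2, 208  → R2 = 208 (0b11010000)
  MOV R1, 61  → R1 = 61 (0b00111101)
  AND R2, R1  → R2 = 208 AND 61 = 16 (0b00010000)
  SHR R2, 1  → R2 = 16 >> 1 = 8
Final: R2 = 8

8


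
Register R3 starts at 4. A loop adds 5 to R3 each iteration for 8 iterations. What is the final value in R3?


Starting value: R3 = 4
  Iter 1: R3 = 4 + 5 = 9
  Iter 2: R3 = 9 + 5 = 14
  Iter 3: R3 = 14 + 5 = 19
  Iter 4: R3 = 19 + 5 = 24
  Iter 5: R3 = 24 + 5 = 29
  Iter 6: R3 = 29 + 5 = 34
  Iter 7: R3 = 34 + 5 = 39
  Iter 8: R3 = 39 + 5 = 44
Final: R3 = 44

44


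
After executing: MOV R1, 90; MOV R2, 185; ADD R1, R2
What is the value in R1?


Register state trace:
  MOV R1, 90  → R1 = 90
  MOV R2, 185  → R2 = 185
  ADD R1, R2  → R1 = 90 + 185 = 275
Final: R1 = 275

275


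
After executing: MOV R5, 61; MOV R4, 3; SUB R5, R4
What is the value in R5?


Register state trace:
  MOV R5, 61  → R5 = 61
  MOV R4, 3  → R4 = 3
  SUB R5, R4  → R5 = 61 - 3 = 58
Final: R5 = 58

58


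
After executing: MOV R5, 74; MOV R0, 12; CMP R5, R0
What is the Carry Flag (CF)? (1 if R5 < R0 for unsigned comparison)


Register state trace:
  MOV R5, 74  → R5 = 74
  MOV R0, 12  → R0 = 12
  CMP R5, R0  → unsigned 74 - 12: no borrow
  74 >= 12, so CF = 0
CF = 0

0


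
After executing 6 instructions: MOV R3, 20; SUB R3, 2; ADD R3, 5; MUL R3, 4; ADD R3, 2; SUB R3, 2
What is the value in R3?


Register state trace:
  MOV R3, 20  → R3 = 20
  SUB R3, 2  → R3 = 20 - 2 = 18
  ADD R3, 5  → R3 = 18 + 5 = 23
  MUL R3, 4  → R3 = 23 * 4 = 92
  ADD R3, 2  → R3 = 92 + 2 = 94
  SUB R3, 2  → R3 = 94 - 2 = 92
Final: R3 = 92

92


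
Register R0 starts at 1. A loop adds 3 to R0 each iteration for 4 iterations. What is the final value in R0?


Starting value: R0 = 1
  Iter 1: R0 = 1 + 3 = 4
  Iter 2: R0 = 4 + 3 = 7
  Iter 3: R0 = 7 + 3 = 10
  Iter 4: R0 = 10 + 3 = 13
Final: R0 = 13

13


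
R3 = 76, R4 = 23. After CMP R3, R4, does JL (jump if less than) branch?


Trace:
  R3 = 76, R4 = 23
  CMP R3, R4  → compares 76 vs 23
  JL checks: is 76 less than 23?
  76 > 23, so condition is false
Branch taken: No

No


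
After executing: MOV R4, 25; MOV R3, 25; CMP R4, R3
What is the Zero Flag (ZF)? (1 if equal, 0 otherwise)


Register state trace:
  MOV R4, 25  → R4 = 25
  MOV R3, 25  → R3 = 25
  CMP R4, R3  → computes 25 - 25 = 0
  Result is zero, so values are equal
ZF = 1

1


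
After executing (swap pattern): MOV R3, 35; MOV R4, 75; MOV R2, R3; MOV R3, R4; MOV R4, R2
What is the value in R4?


Register state trace (swap pattern):
  MOV R3, 35  → R3 = 35
  MOV R4, 75  → R4 = 75
  MOV R2, R3  → R2 = 35  (save R3)
  MOV R3, R4  → R3 = 75  (R3 gets R4's value)
  MOV R4, R2  → R4 = 35  (R4 gets saved value)
Final: R4 = 35

35


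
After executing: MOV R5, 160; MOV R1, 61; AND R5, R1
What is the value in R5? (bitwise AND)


Register state trace:
  MOV R5, 160  → R5 = 160 (0b10100000)
  MOV R1, 61  → R1 = 61 (0b00111101)
  AND R5, R1  → R5 = 160 AND 61 = 32 (0b00100000)
Final: R5 = 32

32


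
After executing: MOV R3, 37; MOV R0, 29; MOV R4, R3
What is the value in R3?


Register state trace:
  MOV R3, 37  → R3 = 37
  MOV R0, 29  → R0 = 29
  MOV R4, R3  → R4 = 37
Final: R3 = 37

37


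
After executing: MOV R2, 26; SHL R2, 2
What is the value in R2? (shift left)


Register state trace:
  MOV R2, 26  → R2 = 26
  SHL R2, 2  → R2 = 26 << 2 = 26 * 2^2 = 104
Final: R2 = 104

104


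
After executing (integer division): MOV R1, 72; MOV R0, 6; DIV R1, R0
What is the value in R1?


Register state trace:
  MOV R1, 72  → R1 = 72
  MOV R0, 6  → R0 = 6
  DIV R1, R0  → R1 = 72 // 6 = 12
Final: R1 = 12

12


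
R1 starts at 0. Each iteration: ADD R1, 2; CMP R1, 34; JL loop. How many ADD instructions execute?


Loop trace (R1 starts at 0, target 34, step 2):
  ADD #1: R1 = 0 + 2 = 2  → 2 < 34, loop
  ADD #2: R1 = 2 + 2 = 4  → 4 < 34, loop
  ADD #3: R1 = 4 + 2 = 6  → 6 < 34, loop
  ADD #4: R1 = 6 + 2 = 8  → 8 < 34, loop
  ADD #5: R1 = 8 + 2 = 10  → 10 < 34, loop
  ADD #6: R1 = 10 + 2 = 12  → 12 < 34, loop
  ADD #7: R1 = 12 + 2 = 14  → 14 < 34, loop
  ADD #8: R1 = 14 + 2 = 16  → 16 < 34, loop
  ADD #9: R1 = 16 + 2 = 18  → 18 < 34, loop
  ADD #10: R1 = 18 + 2 = 20  → 20 < 34, loop
  ADD #11: R1 = 20 + 2 = 22  → 22 < 34, loop
  ADD #12: R1 = 22 + 2 = 24  → 24 < 34, loop
  ADD #13: R1 = 24 + 2 = 26  → 26 < 34, loop
  ADD #14: R1 = 26 + 2 = 28  → 28 < 34, loop
  ADD #15: R1 = 28 + 2 = 30  → 30 < 34, loop
  ADD #16: R1 = 30 + 2 = 32  → 32 < 34, loop
  ADD #17: R1 = 32 + 2 = 34  → 34 >= 34, exit
Total ADD instructions: 17

17
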